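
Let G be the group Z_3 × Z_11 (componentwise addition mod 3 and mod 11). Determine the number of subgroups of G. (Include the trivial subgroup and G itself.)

|G| = 33, so by Lagrange every subgroup order divides 33. Divisors: 1, 3, 11, 33.
Subgroups by order — order 1: 1; order 3: 1; order 11: 1; order 33: 1.
Total: 1 + 1 + 1 + 1 = 4.

4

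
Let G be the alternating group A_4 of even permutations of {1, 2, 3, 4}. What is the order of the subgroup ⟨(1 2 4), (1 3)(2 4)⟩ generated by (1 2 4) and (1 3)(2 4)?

|⟨(1 2 4)⟩| = 3 and |⟨(1 3)(2 4)⟩| = 2, so |H| is a multiple of lcm(3, 2) = 6 and divides |G| = 12.
Closing {(1 2 4), (1 3)(2 4)} under the group operation gives all of G, so |H| = 12.

12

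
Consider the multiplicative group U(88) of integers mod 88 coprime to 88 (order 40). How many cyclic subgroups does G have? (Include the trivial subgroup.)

A cyclic subgroup of order d is generated by each of its φ(d) elements of order d, so the cyclic subgroups of order d number (#elements of order d)/φ(d).
Cyclic subgroups by order — order 1: 1; order 2: 7; order 5: 1; order 10: 7.
Total: 16.

16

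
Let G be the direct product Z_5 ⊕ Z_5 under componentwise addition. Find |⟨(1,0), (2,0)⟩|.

|⟨(1,0)⟩| = 5 and |⟨(2,0)⟩| = 5, so |H| is a multiple of lcm(5, 5) = 5 and divides |G| = 25.
Closing under the operation: H = {(0,0), (1,0), (2,0), (3,0), (4,0)}, so |H| = 5.

5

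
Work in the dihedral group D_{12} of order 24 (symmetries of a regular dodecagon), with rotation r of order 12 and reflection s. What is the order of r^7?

12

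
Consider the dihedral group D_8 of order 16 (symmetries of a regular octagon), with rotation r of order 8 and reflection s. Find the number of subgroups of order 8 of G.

3

|G| = 16 and 8 | 16, so subgroups of order 8 are possible by Lagrange.
The subgroups of order 8 are: {e, r, r^2, r^3, r^4, r^5, r^6, r^7}; {e, r^2, r^4, r^6, s, r^2s, r^4s, r^6s}; {e, r^2, r^4, r^6, rs, r^3s, r^5s, r^7s}.
So G has 3 subgroups of order 8.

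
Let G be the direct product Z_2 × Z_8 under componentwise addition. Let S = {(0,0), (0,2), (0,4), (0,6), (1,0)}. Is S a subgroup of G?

|S| = 5 does not divide |G| = 16, so by Lagrange S is not a subgroup.

No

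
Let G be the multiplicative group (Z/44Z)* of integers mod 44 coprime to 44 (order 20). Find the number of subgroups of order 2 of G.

3

|G| = 20 and 2 | 20, so subgroups of order 2 are possible by Lagrange.
The subgroups of order 2 are: {1, 21}; {1, 23}; {1, 43}.
So G has 3 subgroups of order 2.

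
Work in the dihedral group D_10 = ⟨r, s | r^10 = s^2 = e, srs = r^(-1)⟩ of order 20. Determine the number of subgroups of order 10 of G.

|G| = 20 and 10 | 20, so subgroups of order 10 are possible by Lagrange.
The subgroups of order 10 are: {e, r, r^2, r^3, r^4, r^5, r^6, r^7, r^8, r^9}; {e, r^2, r^4, r^6, r^8, s, r^2s, r^4s, r^6s, r^8s}; {e, r^2, r^4, r^6, r^8, rs, r^3s, r^5s, r^7s, r^9s}.
So G has 3 subgroups of order 10.

3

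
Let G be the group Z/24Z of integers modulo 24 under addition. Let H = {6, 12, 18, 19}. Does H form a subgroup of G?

No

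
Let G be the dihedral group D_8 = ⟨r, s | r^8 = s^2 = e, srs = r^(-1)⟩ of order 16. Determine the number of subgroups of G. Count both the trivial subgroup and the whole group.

19

|G| = 16, so by Lagrange every subgroup order divides 16. Divisors: 1, 2, 4, 8, 16.
Subgroups by order — order 1: 1; order 2: 9; order 4: 5; order 8: 3; order 16: 1.
Total: 1 + 9 + 5 + 3 + 1 = 19.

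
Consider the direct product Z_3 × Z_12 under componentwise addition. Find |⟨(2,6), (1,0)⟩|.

|⟨(2,6)⟩| = 6 and |⟨(1,0)⟩| = 3, so |H| is a multiple of lcm(6, 3) = 6 and divides |G| = 36.
Closing under the operation: H = {(0,0), (0,6), (1,0), (1,6), (2,0), (2,6)}, so |H| = 6.

6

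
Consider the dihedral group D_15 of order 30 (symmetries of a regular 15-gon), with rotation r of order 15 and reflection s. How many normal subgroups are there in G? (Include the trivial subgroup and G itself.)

G has 28 subgroups. Checking conjugation-invariance by order — order 1: 1/1 normal; order 2: 0/15 normal; order 3: 1/1 normal; order 5: 1/1 normal; order 6: 0/5 normal; order 10: 0/3 normal; order 15: 1/1 normal; order 30: 1/1 normal.
Total normal subgroups: 5.

5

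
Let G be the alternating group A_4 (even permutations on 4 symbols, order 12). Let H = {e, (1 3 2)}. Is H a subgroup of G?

No

(1 3 2) ∈ H but its inverse (1 2 3) ∉ H, so H is not a subgroup.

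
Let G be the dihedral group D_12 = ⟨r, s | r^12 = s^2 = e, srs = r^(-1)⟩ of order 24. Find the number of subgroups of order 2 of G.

|G| = 24 and 2 | 24, so subgroups of order 2 are possible by Lagrange.
The subgroups of order 2 are: {e, r^10s}; {e, r^11s}; {e, r^2s}; {e, r^3s}; … (13 in all).
So G has 13 subgroups of order 2.

13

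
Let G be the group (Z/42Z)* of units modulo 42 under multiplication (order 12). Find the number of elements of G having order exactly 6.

The elements of order 6 are: 5, 11, 17, 19, 23, 31.
That's 6.

6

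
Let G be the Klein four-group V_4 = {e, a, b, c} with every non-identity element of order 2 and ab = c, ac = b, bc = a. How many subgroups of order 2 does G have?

3

|G| = 4 and 2 | 4, so subgroups of order 2 are possible by Lagrange.
The subgroups of order 2 are: {e, a}; {e, b}; {e, c}.
So G has 3 subgroups of order 2.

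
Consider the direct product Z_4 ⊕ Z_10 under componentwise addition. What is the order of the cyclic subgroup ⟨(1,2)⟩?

The order of (1,2) in Z_4 × Z_10 is lcm(ord(1) in Z_4, ord(2) in Z_10).
ord(1) = 4 and ord(2) = 5, so |⟨(1,2)⟩| = lcm(4, 5) = 20.

20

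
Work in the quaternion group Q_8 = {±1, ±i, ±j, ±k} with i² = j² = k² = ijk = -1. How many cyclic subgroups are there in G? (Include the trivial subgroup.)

5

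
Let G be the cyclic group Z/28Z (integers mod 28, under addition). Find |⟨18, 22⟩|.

14

|⟨18⟩| = 14 and |⟨22⟩| = 14, so |H| is a multiple of lcm(14, 14) = 14 and divides |G| = 28.
Closing under the operation: H = {0, 2, 4, 6, 8, 10, 12, 14, 16, 18, 20, 22, 24, 26}, so |H| = 14.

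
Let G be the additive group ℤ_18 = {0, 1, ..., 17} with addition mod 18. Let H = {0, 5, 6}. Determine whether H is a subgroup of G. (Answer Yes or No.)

No

5 ∈ H but its inverse 13 ∉ H, so H is not a subgroup.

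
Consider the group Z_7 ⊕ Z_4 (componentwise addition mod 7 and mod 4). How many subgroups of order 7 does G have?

|G| = 28 and 7 | 28, so subgroups of order 7 are possible by Lagrange.
The subgroups of order 7 are: {(0,0), (1,0), (2,0), (3,0), (4,0), (5,0), (6,0)}.
So G has 1 subgroup of order 7.

1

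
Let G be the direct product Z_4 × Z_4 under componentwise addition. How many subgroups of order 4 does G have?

|G| = 16 and 4 | 16, so subgroups of order 4 are possible by Lagrange.
The subgroups of order 4 are: {(0,0), (0,1), (0,2), (0,3)}; {(0,0), (0,2), (2,0), (2,2)}; {(0,0), (0,2), (2,1), (2,3)}; {(0,0), (1,0), (2,0), (3,0)}; … (7 in all).
So G has 7 subgroups of order 4.

7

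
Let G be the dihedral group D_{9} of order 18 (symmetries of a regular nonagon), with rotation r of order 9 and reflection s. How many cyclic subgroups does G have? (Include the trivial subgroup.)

A cyclic subgroup of order d is generated by each of its φ(d) elements of order d, so the cyclic subgroups of order d number (#elements of order d)/φ(d).
Cyclic subgroups by order — order 1: 1; order 2: 9; order 3: 1; order 9: 1.
Total: 12.

12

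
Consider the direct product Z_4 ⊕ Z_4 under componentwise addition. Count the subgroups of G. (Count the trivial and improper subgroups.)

|G| = 16, so by Lagrange every subgroup order divides 16. Divisors: 1, 2, 4, 8, 16.
Subgroups by order — order 1: 1; order 2: 3; order 4: 7; order 8: 3; order 16: 1.
Total: 1 + 3 + 7 + 3 + 1 = 15.

15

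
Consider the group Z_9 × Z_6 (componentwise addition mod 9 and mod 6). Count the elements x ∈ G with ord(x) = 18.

An element (a,b) has order lcm(ord(a), ord(b)); count pairs with lcm equal to 18.
Enumerating gives 18 such elements.

18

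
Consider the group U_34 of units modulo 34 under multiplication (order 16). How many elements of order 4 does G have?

2

The elements of order 4 are: 13, 21.
That's 2.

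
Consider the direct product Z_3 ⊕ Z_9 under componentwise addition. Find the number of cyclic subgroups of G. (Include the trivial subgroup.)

8

Each element a generates a cyclic subgroup ⟨a⟩; distinct elements may generate the same one (a cyclic group of order d has φ(d) generators).
Cyclic subgroups by order — order 1: 1; order 3: 4; order 9: 3.
Total: 8.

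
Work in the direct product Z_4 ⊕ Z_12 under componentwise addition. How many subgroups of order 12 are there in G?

|G| = 48 and 12 | 48, so subgroups of order 12 are possible by Lagrange.
The subgroups of order 12 are: {(0,0), (0,1), (0,2), (0,3), (0,4), (0,5), (0,6), (0,7), (0,8), (0,9), (0,10), (0,11)}; {(0,0), (0,2), (0,4), (0,6), (0,8), (0,10), (2,0), (2,2), (2,4), (2,6), (2,8), (2,10)}; {(0,0), (0,2), (0,4), (0,6), (0,8), (0,10), (2,1), (2,3), (2,5), (2,7), (2,9), (2,11)}; {(0,0), (0,4), (0,8), (1,0), (1,4), (1,8), (2,0), (2,4), (2,8), (3,0), (3,4), (3,8)}; … (7 in all).
So G has 7 subgroups of order 12.

7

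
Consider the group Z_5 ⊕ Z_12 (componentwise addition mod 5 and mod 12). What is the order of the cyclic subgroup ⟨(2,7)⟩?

60

The order of (2,7) in Z_5 × Z_12 is lcm(ord(2) in Z_5, ord(7) in Z_12).
ord(2) = 5 and ord(7) = 12, so |⟨(2,7)⟩| = lcm(5, 12) = 60.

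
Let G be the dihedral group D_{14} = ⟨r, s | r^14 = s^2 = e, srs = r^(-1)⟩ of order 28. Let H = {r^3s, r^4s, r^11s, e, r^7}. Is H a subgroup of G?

No

|H| = 5 does not divide |G| = 28, so by Lagrange H is not a subgroup.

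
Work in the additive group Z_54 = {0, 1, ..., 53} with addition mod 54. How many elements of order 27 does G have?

18

In a cyclic group of order 54, the number of elements of order d (for d | 54) is φ(d).
φ(27) = 18.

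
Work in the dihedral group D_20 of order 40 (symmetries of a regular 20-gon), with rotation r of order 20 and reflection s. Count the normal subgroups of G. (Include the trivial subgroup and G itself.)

G has 48 subgroups. Checking conjugation-invariance by order — order 1: 1/1 normal; order 2: 1/21 normal; order 4: 1/11 normal; order 5: 1/1 normal; order 8: 0/5 normal; order 10: 1/5 normal; order 20: 3/3 normal; order 40: 1/1 normal.
Total normal subgroups: 9.

9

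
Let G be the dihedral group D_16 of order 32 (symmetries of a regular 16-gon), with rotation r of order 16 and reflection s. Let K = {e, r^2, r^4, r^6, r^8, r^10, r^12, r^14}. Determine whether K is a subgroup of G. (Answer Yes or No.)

Yes

|K| = 8 divides |G| = 32, consistent with Lagrange.
K contains the identity, every element's inverse is in K, and K is closed under ·: it is a subgroup.
In fact K = ⟨r^2⟩.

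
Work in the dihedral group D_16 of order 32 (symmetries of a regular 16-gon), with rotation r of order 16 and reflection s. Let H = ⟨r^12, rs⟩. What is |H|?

|⟨r^12⟩| = 4 and |⟨rs⟩| = 2, so |H| is a multiple of lcm(4, 2) = 4 and divides |G| = 32.
Closing under the operation: H = {e, r^4, r^8, r^12, rs, r^5s, r^9s, r^13s}, so |H| = 8.

8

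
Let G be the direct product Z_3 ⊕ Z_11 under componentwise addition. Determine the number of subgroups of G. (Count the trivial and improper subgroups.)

4

|G| = 33, so by Lagrange every subgroup order divides 33. Divisors: 1, 3, 11, 33.
Subgroups by order — order 1: 1; order 3: 1; order 11: 1; order 33: 1.
Total: 1 + 1 + 1 + 1 = 4.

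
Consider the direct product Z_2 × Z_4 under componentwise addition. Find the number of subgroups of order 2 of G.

3

|G| = 8 and 2 | 8, so subgroups of order 2 are possible by Lagrange.
The subgroups of order 2 are: {(0,0), (0,2)}; {(0,0), (1,0)}; {(0,0), (1,2)}.
So G has 3 subgroups of order 2.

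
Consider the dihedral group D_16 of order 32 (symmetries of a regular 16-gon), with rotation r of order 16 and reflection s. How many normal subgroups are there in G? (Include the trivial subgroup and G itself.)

G has 36 subgroups. Checking conjugation-invariance by order — order 1: 1/1 normal; order 2: 1/17 normal; order 4: 1/9 normal; order 8: 1/5 normal; order 16: 3/3 normal; order 32: 1/1 normal.
Total normal subgroups: 8.

8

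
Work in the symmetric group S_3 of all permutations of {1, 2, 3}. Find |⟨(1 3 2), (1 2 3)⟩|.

3

|⟨(1 3 2)⟩| = 3 and |⟨(1 2 3)⟩| = 3, so |H| is a multiple of lcm(3, 3) = 3 and divides |G| = 6.
Closing under the operation: H = {e, (1 2 3), (1 3 2)}, so |H| = 3.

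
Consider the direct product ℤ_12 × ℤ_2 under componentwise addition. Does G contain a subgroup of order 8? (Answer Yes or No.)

8 | 24. A subgroup of order 8 is {(0,0), (0,1), (3,0), (3,1), (6,0), (6,1), (9,0), (9,1)}.

Yes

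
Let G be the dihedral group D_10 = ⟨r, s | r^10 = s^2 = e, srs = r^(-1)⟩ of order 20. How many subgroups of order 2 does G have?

11

|G| = 20 and 2 | 20, so subgroups of order 2 are possible by Lagrange.
The subgroups of order 2 are: {e, r^2s}; {e, r^3s}; {e, r^4s}; {e, r^5}; … (11 in all).
So G has 11 subgroups of order 2.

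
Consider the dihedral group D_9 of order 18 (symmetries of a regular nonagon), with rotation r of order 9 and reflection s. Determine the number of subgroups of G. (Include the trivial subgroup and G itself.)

|G| = 18, so by Lagrange every subgroup order divides 18. Divisors: 1, 2, 3, 6, 9, 18.
Subgroups by order — order 1: 1; order 2: 9; order 3: 1; order 6: 3; order 9: 1; order 18: 1.
Total: 1 + 9 + 1 + 3 + 1 + 1 = 16.

16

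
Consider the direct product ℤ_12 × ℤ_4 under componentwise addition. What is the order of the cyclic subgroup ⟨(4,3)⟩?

12

The order of (4,3) in Z_12 × Z_4 is lcm(ord(4) in Z_12, ord(3) in Z_4).
ord(4) = 3 and ord(3) = 4, so |⟨(4,3)⟩| = lcm(3, 4) = 12.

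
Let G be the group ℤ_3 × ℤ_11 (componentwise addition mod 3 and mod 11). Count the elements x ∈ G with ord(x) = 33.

An element (a,b) has order lcm(ord(a), ord(b)); count pairs with lcm equal to 33.
Enumerating gives 20 such elements.

20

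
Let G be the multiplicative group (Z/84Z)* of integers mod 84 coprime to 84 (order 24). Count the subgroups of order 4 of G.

|G| = 24 and 4 | 24, so subgroups of order 4 are possible by Lagrange.
The subgroups of order 4 are: {1, 13, 29, 41}; {1, 13, 43, 55}; {1, 13, 71, 83}; {1, 29, 43, 71}; … (7 in all).
So G has 7 subgroups of order 4.

7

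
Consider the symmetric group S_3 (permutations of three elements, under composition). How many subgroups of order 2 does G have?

3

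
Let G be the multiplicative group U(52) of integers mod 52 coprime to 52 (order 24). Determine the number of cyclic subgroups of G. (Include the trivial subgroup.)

Group the elements of G by the cyclic subgroup they generate; each cyclic subgroup of order d accounts for φ(d) elements.
Cyclic subgroups by order — order 1: 1; order 2: 3; order 3: 1; order 4: 2; order 6: 3; order 12: 2.
Total: 12.

12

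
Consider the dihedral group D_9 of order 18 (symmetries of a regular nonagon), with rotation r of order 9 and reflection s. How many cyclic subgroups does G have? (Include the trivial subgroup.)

12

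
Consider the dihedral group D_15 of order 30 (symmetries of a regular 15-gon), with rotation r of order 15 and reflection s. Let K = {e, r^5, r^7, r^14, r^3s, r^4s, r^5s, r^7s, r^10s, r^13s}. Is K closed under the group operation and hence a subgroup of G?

r^7 ∈ K but its inverse r^8 ∉ K, so K is not a subgroup.

No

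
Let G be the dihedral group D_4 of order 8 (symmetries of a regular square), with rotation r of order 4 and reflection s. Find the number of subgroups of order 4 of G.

|G| = 8 and 4 | 8, so subgroups of order 4 are possible by Lagrange.
The subgroups of order 4 are: {e, r, r^2, r^3}; {e, r^2, s, r^2s}; {e, r^2, rs, r^3s}.
So G has 3 subgroups of order 4.

3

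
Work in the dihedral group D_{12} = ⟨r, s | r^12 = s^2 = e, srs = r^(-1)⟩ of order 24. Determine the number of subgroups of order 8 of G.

3

|G| = 24 and 8 | 24, so subgroups of order 8 are possible by Lagrange.
The subgroups of order 8 are: {e, r^3, r^6, r^9, rs, r^4s, r^7s, r^10s}; {e, r^3, r^6, r^9, r^2s, r^5s, r^8s, r^11s}; {e, r^3, r^6, r^9, s, r^3s, r^6s, r^9s}.
So G has 3 subgroups of order 8.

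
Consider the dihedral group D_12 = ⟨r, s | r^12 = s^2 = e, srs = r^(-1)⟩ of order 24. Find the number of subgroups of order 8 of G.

|G| = 24 and 8 | 24, so subgroups of order 8 are possible by Lagrange.
The subgroups of order 8 are: {e, r^3, r^6, r^9, rs, r^4s, r^7s, r^10s}; {e, r^3, r^6, r^9, r^2s, r^5s, r^8s, r^11s}; {e, r^3, r^6, r^9, s, r^3s, r^6s, r^9s}.
So G has 3 subgroups of order 8.

3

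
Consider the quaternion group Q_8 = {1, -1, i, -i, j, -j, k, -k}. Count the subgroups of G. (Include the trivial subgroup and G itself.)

|G| = 8, so by Lagrange every subgroup order divides 8. Divisors: 1, 2, 4, 8.
Subgroups by order — order 1: 1; order 2: 1; order 4: 3; order 8: 1.
Total: 1 + 1 + 3 + 1 = 6.

6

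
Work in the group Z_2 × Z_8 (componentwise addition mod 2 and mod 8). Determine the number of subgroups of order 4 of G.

|G| = 16 and 4 | 16, so subgroups of order 4 are possible by Lagrange.
The subgroups of order 4 are: {(0,0), (0,2), (0,4), (0,6)}; {(0,0), (0,4), (1,0), (1,4)}; {(0,0), (0,4), (1,2), (1,6)}.
So G has 3 subgroups of order 4.

3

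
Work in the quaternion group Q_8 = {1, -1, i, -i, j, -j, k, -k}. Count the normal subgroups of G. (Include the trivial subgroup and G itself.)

6

G has 6 subgroups. Checking conjugation-invariance by order — order 1: 1/1 normal; order 2: 1/1 normal; order 4: 3/3 normal; order 8: 1/1 normal.
Total normal subgroups: 6.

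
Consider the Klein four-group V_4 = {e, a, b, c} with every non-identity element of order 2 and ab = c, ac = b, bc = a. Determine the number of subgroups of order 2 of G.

3

|G| = 4 and 2 | 4, so subgroups of order 2 are possible by Lagrange.
The subgroups of order 2 are: {e, a}; {e, b}; {e, c}.
So G has 3 subgroups of order 2.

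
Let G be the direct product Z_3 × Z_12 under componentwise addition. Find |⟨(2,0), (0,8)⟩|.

|⟨(2,0)⟩| = 3 and |⟨(0,8)⟩| = 3, so |H| is a multiple of lcm(3, 3) = 3 and divides |G| = 36.
Closing under the operation: H = {(0,0), (0,4), (0,8), (1,0), (1,4), (1,8), (2,0), (2,4), (2,8)}, so |H| = 9.

9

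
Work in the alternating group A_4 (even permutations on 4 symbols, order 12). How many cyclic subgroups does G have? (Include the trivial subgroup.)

8

A cyclic subgroup of order d is generated by each of its φ(d) elements of order d, so the cyclic subgroups of order d number (#elements of order d)/φ(d).
Cyclic subgroups by order — order 1: 1; order 2: 3; order 3: 4.
Total: 8.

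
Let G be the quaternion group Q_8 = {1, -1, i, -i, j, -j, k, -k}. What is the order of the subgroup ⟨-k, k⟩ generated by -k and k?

|⟨-k⟩| = 4 and |⟨k⟩| = 4, so |H| is a multiple of lcm(4, 4) = 4 and divides |G| = 8.
Closing under the operation: H = {1, -1, k, -k}, so |H| = 4.

4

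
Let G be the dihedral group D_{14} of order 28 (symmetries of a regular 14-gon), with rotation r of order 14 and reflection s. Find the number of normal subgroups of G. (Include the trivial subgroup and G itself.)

G has 28 subgroups. Checking conjugation-invariance by order — order 1: 1/1 normal; order 2: 1/15 normal; order 4: 0/7 normal; order 7: 1/1 normal; order 14: 3/3 normal; order 28: 1/1 normal.
Total normal subgroups: 7.

7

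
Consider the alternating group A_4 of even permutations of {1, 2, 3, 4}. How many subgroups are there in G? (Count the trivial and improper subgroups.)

10

|G| = 12, so by Lagrange every subgroup order divides 12. Divisors: 1, 2, 3, 4, 6, 12.
Subgroups by order — order 1: 1; order 2: 3; order 3: 4; order 4: 1; order 6: 0; order 12: 1.
Total: 1 + 3 + 4 + 1 + 0 + 1 = 10.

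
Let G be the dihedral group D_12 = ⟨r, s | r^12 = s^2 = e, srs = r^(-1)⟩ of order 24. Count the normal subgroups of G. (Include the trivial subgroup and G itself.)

G has 34 subgroups. Checking conjugation-invariance by order — order 1: 1/1 normal; order 2: 1/13 normal; order 3: 1/1 normal; order 4: 1/7 normal; order 6: 1/5 normal; order 8: 0/3 normal; order 12: 3/3 normal; order 24: 1/1 normal.
Total normal subgroups: 9.

9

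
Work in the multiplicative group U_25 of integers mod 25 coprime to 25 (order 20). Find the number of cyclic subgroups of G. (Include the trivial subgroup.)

6

Group the elements of G by the cyclic subgroup they generate; each cyclic subgroup of order d accounts for φ(d) elements.
Cyclic subgroups by order — order 1: 1; order 2: 1; order 4: 1; order 5: 1; order 10: 1; order 20: 1.
Total: 6.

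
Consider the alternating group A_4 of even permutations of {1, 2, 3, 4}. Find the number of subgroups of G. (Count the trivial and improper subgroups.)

10

|G| = 12, so by Lagrange every subgroup order divides 12. Divisors: 1, 2, 3, 4, 6, 12.
Subgroups by order — order 1: 1; order 2: 3; order 3: 4; order 4: 1; order 6: 0; order 12: 1.
Total: 1 + 3 + 4 + 1 + 0 + 1 = 10.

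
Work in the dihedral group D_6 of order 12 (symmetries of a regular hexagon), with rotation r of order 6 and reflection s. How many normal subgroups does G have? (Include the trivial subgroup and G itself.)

7

G has 16 subgroups. Checking conjugation-invariance by order — order 1: 1/1 normal; order 2: 1/7 normal; order 3: 1/1 normal; order 4: 0/3 normal; order 6: 3/3 normal; order 12: 1/1 normal.
Total normal subgroups: 7.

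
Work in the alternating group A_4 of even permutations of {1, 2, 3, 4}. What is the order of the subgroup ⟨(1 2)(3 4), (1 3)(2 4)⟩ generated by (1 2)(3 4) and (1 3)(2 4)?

|⟨(1 2)(3 4)⟩| = 2 and |⟨(1 3)(2 4)⟩| = 2, so |H| is a multiple of lcm(2, 2) = 2 and divides |G| = 12.
Closing under the operation: H = {e, (1 2)(3 4), (1 3)(2 4), (1 4)(2 3)}, so |H| = 4.

4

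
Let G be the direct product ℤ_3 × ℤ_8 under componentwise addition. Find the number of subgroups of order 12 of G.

1

|G| = 24 and 12 | 24, so subgroups of order 12 are possible by Lagrange.
The subgroups of order 12 are: {(0,0), (0,2), (0,4), (0,6), (1,0), (1,2), (1,4), (1,6), (2,0), (2,2), (2,4), (2,6)}.
So G has 1 subgroup of order 12.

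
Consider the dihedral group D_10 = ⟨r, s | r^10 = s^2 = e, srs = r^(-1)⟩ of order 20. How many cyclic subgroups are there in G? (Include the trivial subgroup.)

Each element a generates a cyclic subgroup ⟨a⟩; distinct elements may generate the same one (a cyclic group of order d has φ(d) generators).
Cyclic subgroups by order — order 1: 1; order 2: 11; order 5: 1; order 10: 1.
Total: 14.

14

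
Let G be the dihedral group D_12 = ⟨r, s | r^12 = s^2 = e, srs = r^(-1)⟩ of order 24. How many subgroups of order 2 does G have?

13

|G| = 24 and 2 | 24, so subgroups of order 2 are possible by Lagrange.
The subgroups of order 2 are: {e, r^10s}; {e, r^11s}; {e, r^2s}; {e, r^3s}; … (13 in all).
So G has 13 subgroups of order 2.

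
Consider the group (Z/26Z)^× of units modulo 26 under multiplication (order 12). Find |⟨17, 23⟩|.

6

|⟨17⟩| = 6 and |⟨23⟩| = 6, so |H| is a multiple of lcm(6, 6) = 6 and divides |G| = 12.
Closing under the operation: H = {1, 3, 9, 17, 23, 25}, so |H| = 6.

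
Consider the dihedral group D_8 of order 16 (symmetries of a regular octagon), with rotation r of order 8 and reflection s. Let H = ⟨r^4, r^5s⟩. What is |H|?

4

|⟨r^4⟩| = 2 and |⟨r^5s⟩| = 2, so |H| is a multiple of lcm(2, 2) = 2 and divides |G| = 16.
Closing under the operation: H = {e, r^4, rs, r^5s}, so |H| = 4.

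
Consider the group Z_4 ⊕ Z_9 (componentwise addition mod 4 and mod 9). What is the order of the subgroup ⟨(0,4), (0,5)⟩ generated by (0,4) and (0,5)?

|⟨(0,4)⟩| = 9 and |⟨(0,5)⟩| = 9, so |H| is a multiple of lcm(9, 9) = 9 and divides |G| = 36.
Closing under the operation: H = {(0,0), (0,1), (0,2), (0,3), (0,4), (0,5), (0,6), (0,7), (0,8)}, so |H| = 9.

9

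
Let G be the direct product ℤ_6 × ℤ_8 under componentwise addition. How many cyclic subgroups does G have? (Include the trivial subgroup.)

Each element a generates a cyclic subgroup ⟨a⟩; distinct elements may generate the same one (a cyclic group of order d has φ(d) generators).
Cyclic subgroups by order — order 1: 1; order 2: 3; order 3: 1; order 4: 2; order 6: 3; order 8: 2; order 12: 2; order 24: 2.
Total: 16.

16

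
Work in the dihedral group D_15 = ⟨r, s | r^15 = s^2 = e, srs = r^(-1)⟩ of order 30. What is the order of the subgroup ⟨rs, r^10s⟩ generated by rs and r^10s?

|⟨rs⟩| = 2 and |⟨r^10s⟩| = 2, so |H| is a multiple of lcm(2, 2) = 2 and divides |G| = 30.
Closing under the operation: H = {e, r^3, r^6, r^9, r^12, rs, r^4s, r^7s, r^10s, r^13s}, so |H| = 10.

10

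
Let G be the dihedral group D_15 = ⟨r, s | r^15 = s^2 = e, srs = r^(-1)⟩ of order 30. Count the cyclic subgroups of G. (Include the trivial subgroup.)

Group the elements of G by the cyclic subgroup they generate; each cyclic subgroup of order d accounts for φ(d) elements.
Cyclic subgroups by order — order 1: 1; order 2: 15; order 3: 1; order 5: 1; order 15: 1.
Total: 19.

19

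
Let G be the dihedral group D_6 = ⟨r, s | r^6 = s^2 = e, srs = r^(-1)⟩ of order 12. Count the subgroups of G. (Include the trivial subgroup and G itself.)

16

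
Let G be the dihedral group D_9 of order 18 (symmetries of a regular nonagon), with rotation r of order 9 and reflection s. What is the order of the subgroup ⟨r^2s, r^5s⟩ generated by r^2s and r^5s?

6

|⟨r^2s⟩| = 2 and |⟨r^5s⟩| = 2, so |H| is a multiple of lcm(2, 2) = 2 and divides |G| = 18.
Closing under the operation: H = {e, r^3, r^6, r^2s, r^5s, r^8s}, so |H| = 6.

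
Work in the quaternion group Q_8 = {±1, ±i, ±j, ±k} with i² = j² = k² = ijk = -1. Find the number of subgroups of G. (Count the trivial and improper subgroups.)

6

|G| = 8, so by Lagrange every subgroup order divides 8. Divisors: 1, 2, 4, 8.
Subgroups by order — order 1: 1; order 2: 1; order 4: 3; order 8: 1.
Total: 1 + 1 + 3 + 1 = 6.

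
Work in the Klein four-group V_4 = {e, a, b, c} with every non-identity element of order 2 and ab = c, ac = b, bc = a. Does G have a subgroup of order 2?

2 | 4. A subgroup of order 2 is {e, a}.

Yes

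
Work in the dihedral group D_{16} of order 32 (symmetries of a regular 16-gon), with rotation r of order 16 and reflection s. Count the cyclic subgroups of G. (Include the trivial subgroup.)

Group the elements of G by the cyclic subgroup they generate; each cyclic subgroup of order d accounts for φ(d) elements.
Cyclic subgroups by order — order 1: 1; order 2: 17; order 4: 1; order 8: 1; order 16: 1.
Total: 21.

21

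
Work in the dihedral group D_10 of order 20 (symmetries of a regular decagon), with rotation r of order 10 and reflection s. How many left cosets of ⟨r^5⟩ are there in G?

10

|⟨r^5⟩| = 2 and |G| = 20.
By Lagrange, [G : H] = |G|/|H| = 20/2 = 10.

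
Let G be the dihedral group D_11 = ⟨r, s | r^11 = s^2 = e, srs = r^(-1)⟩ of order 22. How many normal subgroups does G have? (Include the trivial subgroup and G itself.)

3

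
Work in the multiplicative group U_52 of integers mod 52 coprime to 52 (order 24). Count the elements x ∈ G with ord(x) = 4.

4

The elements of order 4 are: 5, 21, 31, 47.
That's 4.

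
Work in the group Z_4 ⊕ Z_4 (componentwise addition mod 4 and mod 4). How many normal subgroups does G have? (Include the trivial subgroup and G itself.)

15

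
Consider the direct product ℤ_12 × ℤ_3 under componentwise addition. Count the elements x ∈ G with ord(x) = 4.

2

An element (a,b) has order lcm(ord(a), ord(b)); count pairs with lcm equal to 4.
Enumerating gives 2 such elements.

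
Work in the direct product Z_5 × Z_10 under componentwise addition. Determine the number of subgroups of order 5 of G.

|G| = 50 and 5 | 50, so subgroups of order 5 are possible by Lagrange.
The subgroups of order 5 are: {(0,0), (0,2), (0,4), (0,6), (0,8)}; {(0,0), (1,0), (2,0), (3,0), (4,0)}; {(0,0), (1,2), (2,4), (3,6), (4,8)}; {(0,0), (1,4), (2,8), (3,2), (4,6)}; … (6 in all).
So G has 6 subgroups of order 5.

6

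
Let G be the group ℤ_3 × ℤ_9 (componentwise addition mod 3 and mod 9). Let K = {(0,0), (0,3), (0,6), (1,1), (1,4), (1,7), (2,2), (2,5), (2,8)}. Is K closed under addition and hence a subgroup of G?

|K| = 9 divides |G| = 27, consistent with Lagrange.
K contains the identity, every element's inverse is in K, and K is closed under +: it is a subgroup.
In fact K = ⟨(1,1)⟩.

Yes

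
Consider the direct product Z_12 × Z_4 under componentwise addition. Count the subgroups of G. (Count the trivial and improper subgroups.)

|G| = 48, so by Lagrange every subgroup order divides 48. Divisors: 1, 2, 3, 4, 6, 8, 12, 16, 24, 48.
Subgroups by order — order 1: 1; order 2: 3; order 3: 1; order 4: 7; order 6: 3; order 8: 3; order 12: 7; order 16: 1; order 24: 3; order 48: 1.
Total: 1 + 3 + 1 + 7 + 3 + 3 + 7 + 1 + 3 + 1 = 30.

30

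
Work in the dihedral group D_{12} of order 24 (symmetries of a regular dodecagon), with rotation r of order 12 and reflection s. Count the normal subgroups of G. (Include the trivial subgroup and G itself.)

G has 34 subgroups. Checking conjugation-invariance by order — order 1: 1/1 normal; order 2: 1/13 normal; order 3: 1/1 normal; order 4: 1/7 normal; order 6: 1/5 normal; order 8: 0/3 normal; order 12: 3/3 normal; order 24: 1/1 normal.
Total normal subgroups: 9.

9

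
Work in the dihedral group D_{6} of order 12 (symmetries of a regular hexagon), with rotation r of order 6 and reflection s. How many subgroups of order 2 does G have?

7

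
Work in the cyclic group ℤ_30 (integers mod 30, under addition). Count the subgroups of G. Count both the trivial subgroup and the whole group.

A cyclic group of order 30 has exactly one subgroup for each divisor of 30.
Divisors of 30: 1, 2, 3, 5, 6, 10, 15, 30.
So ℤ_30 has 8 subgroups.

8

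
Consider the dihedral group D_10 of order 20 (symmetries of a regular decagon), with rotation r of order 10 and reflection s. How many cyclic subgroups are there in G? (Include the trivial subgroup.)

14

Each element a generates a cyclic subgroup ⟨a⟩; distinct elements may generate the same one (a cyclic group of order d has φ(d) generators).
Cyclic subgroups by order — order 1: 1; order 2: 11; order 5: 1; order 10: 1.
Total: 14.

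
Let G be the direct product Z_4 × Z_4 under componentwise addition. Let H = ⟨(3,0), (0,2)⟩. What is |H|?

|⟨(3,0)⟩| = 4 and |⟨(0,2)⟩| = 2, so |H| is a multiple of lcm(4, 2) = 4 and divides |G| = 16.
Closing under the operation: H = {(0,0), (0,2), (1,0), (1,2), (2,0), (2,2), (3,0), (3,2)}, so |H| = 8.

8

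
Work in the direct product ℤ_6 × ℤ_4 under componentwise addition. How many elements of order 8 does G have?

0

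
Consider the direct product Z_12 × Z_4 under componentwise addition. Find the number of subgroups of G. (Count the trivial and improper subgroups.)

|G| = 48, so by Lagrange every subgroup order divides 48. Divisors: 1, 2, 3, 4, 6, 8, 12, 16, 24, 48.
Subgroups by order — order 1: 1; order 2: 3; order 3: 1; order 4: 7; order 6: 3; order 8: 3; order 12: 7; order 16: 1; order 24: 3; order 48: 1.
Total: 1 + 3 + 1 + 7 + 3 + 3 + 7 + 1 + 3 + 1 = 30.

30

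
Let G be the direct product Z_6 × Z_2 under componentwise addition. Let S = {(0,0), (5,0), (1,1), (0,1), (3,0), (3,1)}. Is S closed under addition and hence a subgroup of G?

No

(5,0) ∈ S but its inverse (1,0) ∉ S, so S is not a subgroup.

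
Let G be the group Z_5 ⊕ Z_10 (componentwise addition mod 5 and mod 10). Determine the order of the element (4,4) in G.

The order of (4,4) in Z_5 × Z_10 is lcm(ord(4) in Z_5, ord(4) in Z_10).
ord(4) = 5 and ord(4) = 5, so |⟨(4,4)⟩| = lcm(5, 5) = 5.

5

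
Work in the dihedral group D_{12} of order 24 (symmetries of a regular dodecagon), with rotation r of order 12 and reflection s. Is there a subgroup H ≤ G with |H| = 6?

Yes

6 | 24. A subgroup of order 6 is {e, r^2, r^4, r^6, r^8, r^10}.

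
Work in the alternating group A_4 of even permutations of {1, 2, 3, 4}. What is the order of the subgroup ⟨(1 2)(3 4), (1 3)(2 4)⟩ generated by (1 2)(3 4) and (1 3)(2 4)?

|⟨(1 2)(3 4)⟩| = 2 and |⟨(1 3)(2 4)⟩| = 2, so |H| is a multiple of lcm(2, 2) = 2 and divides |G| = 12.
Closing under the operation: H = {e, (1 2)(3 4), (1 3)(2 4), (1 4)(2 3)}, so |H| = 4.

4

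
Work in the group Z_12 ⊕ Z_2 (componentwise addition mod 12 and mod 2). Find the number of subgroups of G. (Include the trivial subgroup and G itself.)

|G| = 24, so by Lagrange every subgroup order divides 24. Divisors: 1, 2, 3, 4, 6, 8, 12, 24.
Subgroups by order — order 1: 1; order 2: 3; order 3: 1; order 4: 3; order 6: 3; order 8: 1; order 12: 3; order 24: 1.
Total: 1 + 3 + 1 + 3 + 3 + 1 + 3 + 1 = 16.

16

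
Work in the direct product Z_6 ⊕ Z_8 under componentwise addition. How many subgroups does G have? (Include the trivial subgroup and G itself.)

22

|G| = 48, so by Lagrange every subgroup order divides 48. Divisors: 1, 2, 3, 4, 6, 8, 12, 16, 24, 48.
Subgroups by order — order 1: 1; order 2: 3; order 3: 1; order 4: 3; order 6: 3; order 8: 3; order 12: 3; order 16: 1; order 24: 3; order 48: 1.
Total: 1 + 3 + 1 + 3 + 3 + 3 + 3 + 1 + 3 + 1 = 22.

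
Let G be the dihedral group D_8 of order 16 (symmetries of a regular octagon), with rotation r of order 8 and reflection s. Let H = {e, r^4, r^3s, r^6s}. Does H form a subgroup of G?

Closure fails: r^4 · r^3s = r^7s ∉ H. So H is not a subgroup.

No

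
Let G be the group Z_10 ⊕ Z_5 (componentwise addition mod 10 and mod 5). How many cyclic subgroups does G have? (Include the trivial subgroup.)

Group the elements of G by the cyclic subgroup they generate; each cyclic subgroup of order d accounts for φ(d) elements.
Cyclic subgroups by order — order 1: 1; order 2: 1; order 5: 6; order 10: 6.
Total: 14.

14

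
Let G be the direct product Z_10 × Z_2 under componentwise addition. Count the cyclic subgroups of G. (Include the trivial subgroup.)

A cyclic subgroup of order d is generated by each of its φ(d) elements of order d, so the cyclic subgroups of order d number (#elements of order d)/φ(d).
Cyclic subgroups by order — order 1: 1; order 2: 3; order 5: 1; order 10: 3.
Total: 8.

8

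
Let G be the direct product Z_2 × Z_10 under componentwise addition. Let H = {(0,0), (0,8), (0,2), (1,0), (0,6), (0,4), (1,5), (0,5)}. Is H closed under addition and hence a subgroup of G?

|H| = 8 does not divide |G| = 20, so by Lagrange H is not a subgroup.

No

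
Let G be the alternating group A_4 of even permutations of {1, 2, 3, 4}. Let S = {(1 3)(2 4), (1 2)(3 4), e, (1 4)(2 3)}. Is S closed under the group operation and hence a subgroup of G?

Yes

|S| = 4 divides |G| = 12, consistent with Lagrange.
S contains the identity, every element's inverse is in S, and S is closed under ∘: it is a subgroup.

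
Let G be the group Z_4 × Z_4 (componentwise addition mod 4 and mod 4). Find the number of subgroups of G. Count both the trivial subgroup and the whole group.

15

|G| = 16, so by Lagrange every subgroup order divides 16. Divisors: 1, 2, 4, 8, 16.
Subgroups by order — order 1: 1; order 2: 3; order 4: 7; order 8: 3; order 16: 1.
Total: 1 + 3 + 7 + 3 + 1 = 15.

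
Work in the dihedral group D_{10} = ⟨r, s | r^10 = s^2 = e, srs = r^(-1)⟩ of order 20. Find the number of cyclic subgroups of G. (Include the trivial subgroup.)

14

Group the elements of G by the cyclic subgroup they generate; each cyclic subgroup of order d accounts for φ(d) elements.
Cyclic subgroups by order — order 1: 1; order 2: 11; order 5: 1; order 10: 1.
Total: 14.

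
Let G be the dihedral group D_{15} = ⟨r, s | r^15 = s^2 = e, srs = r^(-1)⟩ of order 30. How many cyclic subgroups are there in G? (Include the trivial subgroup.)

A cyclic subgroup of order d is generated by each of its φ(d) elements of order d, so the cyclic subgroups of order d number (#elements of order d)/φ(d).
Cyclic subgroups by order — order 1: 1; order 2: 15; order 3: 1; order 5: 1; order 15: 1.
Total: 19.

19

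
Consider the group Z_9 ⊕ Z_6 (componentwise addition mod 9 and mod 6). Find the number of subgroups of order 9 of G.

4

|G| = 54 and 9 | 54, so subgroups of order 9 are possible by Lagrange.
The subgroups of order 9 are: {(0,0), (0,2), (0,4), (3,0), (3,2), (3,4), (6,0), (6,2), (6,4)}; {(0,0), (1,0), (2,0), (3,0), (4,0), (5,0), (6,0), (7,0), (8,0)}; {(0,0), (1,2), (2,4), (3,0), (4,2), (5,4), (6,0), (7,2), (8,4)}; {(0,0), (1,4), (2,2), (3,0), (4,4), (5,2), (6,0), (7,4), (8,2)}.
So G has 4 subgroups of order 9.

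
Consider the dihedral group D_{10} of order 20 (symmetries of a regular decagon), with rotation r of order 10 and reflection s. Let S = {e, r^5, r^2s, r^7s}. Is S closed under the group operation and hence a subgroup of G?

Yes

|S| = 4 divides |G| = 20, consistent with Lagrange.
S contains the identity, every element's inverse is in S, and S is closed under ·: it is a subgroup.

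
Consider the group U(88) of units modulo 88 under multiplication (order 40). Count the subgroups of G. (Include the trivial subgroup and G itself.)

32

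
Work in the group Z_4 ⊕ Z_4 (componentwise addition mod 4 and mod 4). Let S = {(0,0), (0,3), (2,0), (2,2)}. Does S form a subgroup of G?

No

(0,3) ∈ S but its inverse (0,1) ∉ S, so S is not a subgroup.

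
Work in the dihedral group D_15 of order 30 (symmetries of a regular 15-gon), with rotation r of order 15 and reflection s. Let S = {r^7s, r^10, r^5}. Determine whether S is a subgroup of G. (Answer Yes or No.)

The identity e ∉ S, so S is not a subgroup.

No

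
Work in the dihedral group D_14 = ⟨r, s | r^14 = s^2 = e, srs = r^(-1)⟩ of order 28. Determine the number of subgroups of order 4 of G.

7

|G| = 28 and 4 | 28, so subgroups of order 4 are possible by Lagrange.
The subgroups of order 4 are: {e, r^7, r^3s, r^10s}; {e, r^7, r^4s, r^11s}; {e, r^7, r^5s, r^12s}; {e, r^7, r^6s, r^13s}; … (7 in all).
So G has 7 subgroups of order 4.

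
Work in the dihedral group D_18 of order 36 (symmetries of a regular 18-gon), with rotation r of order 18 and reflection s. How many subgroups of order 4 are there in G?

9

|G| = 36 and 4 | 36, so subgroups of order 4 are possible by Lagrange.
The subgroups of order 4 are: {e, r^9, rs, r^10s}; {e, r^9, r^2s, r^11s}; {e, r^9, r^3s, r^12s}; {e, r^9, r^4s, r^13s}; … (9 in all).
So G has 9 subgroups of order 4.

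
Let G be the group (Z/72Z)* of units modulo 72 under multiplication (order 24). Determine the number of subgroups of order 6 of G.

7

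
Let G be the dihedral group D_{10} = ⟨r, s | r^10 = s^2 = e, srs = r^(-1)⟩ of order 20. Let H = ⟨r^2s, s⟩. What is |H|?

|⟨r^2s⟩| = 2 and |⟨s⟩| = 2, so |H| is a multiple of lcm(2, 2) = 2 and divides |G| = 20.
Closing under the operation: H = {e, r^2, r^4, r^6, r^8, s, r^2s, r^4s, r^6s, r^8s}, so |H| = 10.

10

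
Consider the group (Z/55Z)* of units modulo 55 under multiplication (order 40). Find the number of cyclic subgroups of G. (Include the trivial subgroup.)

Each element a generates a cyclic subgroup ⟨a⟩; distinct elements may generate the same one (a cyclic group of order d has φ(d) generators).
Cyclic subgroups by order — order 1: 1; order 2: 3; order 4: 2; order 5: 1; order 10: 3; order 20: 2.
Total: 12.

12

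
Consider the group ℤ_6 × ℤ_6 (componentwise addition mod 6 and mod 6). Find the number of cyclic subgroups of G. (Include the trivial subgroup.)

20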